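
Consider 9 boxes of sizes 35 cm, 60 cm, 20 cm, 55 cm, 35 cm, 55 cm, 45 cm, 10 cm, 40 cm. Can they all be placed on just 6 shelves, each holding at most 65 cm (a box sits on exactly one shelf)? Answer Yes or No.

Total = 355 cm; ⌈355/65⌉ = 6.
7 boxes each exceed half the capacity and cannot share a shelf, forcing at least 7 shelves.
At least 7 shelves are required, but only 6 are allowed.

No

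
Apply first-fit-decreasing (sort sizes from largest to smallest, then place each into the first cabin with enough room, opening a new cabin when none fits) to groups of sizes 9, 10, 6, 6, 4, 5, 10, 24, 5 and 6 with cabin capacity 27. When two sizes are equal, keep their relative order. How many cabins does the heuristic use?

4

Sorted descending: 24, 10, 10, 9, 6, 6, 6, 5, 5, 4.
  24 → cabin 1 (new)  [load 24/27]
  10 → cabin 2 (new)  [load 10/27]
  10 → cabin 2  [load 20/27]
  9 → cabin 3 (new)  [load 9/27]
  6 → cabin 2  [load 26/27]
  6 → cabin 3  [load 15/27]
  6 → cabin 3  [load 21/27]
  5 → cabin 3  [load 26/27]
  5 → cabin 4 (new)  [load 5/27]
  4 → cabin 4  [load 9/27]
4 cabins opened.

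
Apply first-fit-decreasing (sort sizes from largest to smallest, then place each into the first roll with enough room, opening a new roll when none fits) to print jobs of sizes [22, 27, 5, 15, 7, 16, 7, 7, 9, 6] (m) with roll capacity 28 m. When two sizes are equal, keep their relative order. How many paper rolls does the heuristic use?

Sorted descending: 27, 22, 16, 15, 9, 7, 7, 7, 6, 5.
  27 → roll 1 (new)  [load 27/28]
  22 → roll 2 (new)  [load 22/28]
  16 → roll 3 (new)  [load 16/28]
  15 → roll 4 (new)  [load 15/28]
  9 → roll 3  [load 25/28]
  7 → roll 4  [load 22/28]
  7 → roll 5 (new)  [load 7/28]
  7 → roll 5  [load 14/28]
  6 → roll 2  [load 28/28]
  5 → roll 4  [load 27/28]
5 paper rolls opened.

5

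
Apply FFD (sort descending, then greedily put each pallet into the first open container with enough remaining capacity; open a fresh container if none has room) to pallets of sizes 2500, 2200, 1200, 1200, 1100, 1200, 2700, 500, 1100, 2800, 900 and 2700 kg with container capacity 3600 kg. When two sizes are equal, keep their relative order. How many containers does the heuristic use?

6

Sorted descending: 2800, 2700, 2700, 2500, 2200, 1200, 1200, 1200, 1100, 1100, 900, 500.
  2800 → container 1 (new)  [load 2800/3600]
  2700 → container 2 (new)  [load 2700/3600]
  2700 → container 3 (new)  [load 2700/3600]
  2500 → container 4 (new)  [load 2500/3600]
  2200 → container 5 (new)  [load 2200/3600]
  1200 → container 5  [load 3400/3600]
  1200 → container 6 (new)  [load 1200/3600]
  1200 → container 6  [load 2400/3600]
  1100 → container 4  [load 3600/3600]
  1100 → container 6  [load 3500/3600]
  900 → container 2  [load 3600/3600]
  500 → container 1  [load 3300/3600]
6 containers opened.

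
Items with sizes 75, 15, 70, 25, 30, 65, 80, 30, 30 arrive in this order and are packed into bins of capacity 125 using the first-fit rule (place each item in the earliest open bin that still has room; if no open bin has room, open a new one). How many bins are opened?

  75 → bin 1 (new)  [load 75/125]
  15 → bin 1  [load 90/125]
  70 → bin 2 (new)  [load 70/125]
  25 → bin 1  [load 115/125]
  30 → bin 2  [load 100/125]
  65 → bin 3 (new)  [load 65/125]
  80 → bin 4 (new)  [load 80/125]
  30 → bin 3  [load 95/125]
  30 → bin 3  [load 125/125]
4 bins opened.

4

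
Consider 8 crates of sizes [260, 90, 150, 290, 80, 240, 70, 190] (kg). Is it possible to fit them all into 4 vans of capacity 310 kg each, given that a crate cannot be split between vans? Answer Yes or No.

Total = 1370 kg; ⌈1370/310⌉ = 5.
At least 5 vans are required, but only 4 are allowed.

No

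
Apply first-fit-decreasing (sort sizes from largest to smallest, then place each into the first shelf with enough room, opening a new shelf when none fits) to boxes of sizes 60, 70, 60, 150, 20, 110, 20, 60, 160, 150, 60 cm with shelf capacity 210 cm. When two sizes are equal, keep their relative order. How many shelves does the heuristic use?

5

Sorted descending: 160, 150, 150, 110, 70, 60, 60, 60, 60, 20, 20.
  160 → shelf 1 (new)  [load 160/210]
  150 → shelf 2 (new)  [load 150/210]
  150 → shelf 3 (new)  [load 150/210]
  110 → shelf 4 (new)  [load 110/210]
  70 → shelf 4  [load 180/210]
  60 → shelf 2  [load 210/210]
  60 → shelf 3  [load 210/210]
  60 → shelf 5 (new)  [load 60/210]
  60 → shelf 5  [load 120/210]
  20 → shelf 1  [load 180/210]
  20 → shelf 1  [load 200/210]
5 shelves opened.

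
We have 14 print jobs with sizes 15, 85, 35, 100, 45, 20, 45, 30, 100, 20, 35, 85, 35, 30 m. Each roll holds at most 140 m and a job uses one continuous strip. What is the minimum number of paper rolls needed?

Total = 100 + 100 + 85 + 85 + 45 + 45 + 35 + 35 + 35 + 30 + 30 + 20 + 20 + 15 = 680 m.
Lower bound: ⌈680/140⌉ = 5 paper rolls.
A packing using 5 paper rolls:
  roll 1: 100 + 35 = 135
  roll 2: 100 + 35 = 135
  roll 3: 85 + 45 = 130
  roll 4: 85 + 35 + 20 = 140
  roll 5: 45 + 30 + 30 + 20 + 15 = 140
This matches the lower bound, so 5 is optimal.

5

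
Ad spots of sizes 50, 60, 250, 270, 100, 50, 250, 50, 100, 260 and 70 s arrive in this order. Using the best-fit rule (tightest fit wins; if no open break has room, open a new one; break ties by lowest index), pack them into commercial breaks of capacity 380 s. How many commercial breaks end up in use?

5

  50 → break 1 (new)  [load 50/380]
  60 → break 1  [load 110/380]
  250 → break 1  [load 360/380]
  270 → break 2 (new)  [load 270/380]
  100 → break 2  [load 370/380]
  50 → break 3 (new)  [load 50/380]
  250 → break 3  [load 300/380]
  50 → break 3  [load 350/380]
  100 → break 4 (new)  [load 100/380]
  260 → break 4  [load 360/380]
  70 → break 5 (new)  [load 70/380]
5 commercial breaks opened.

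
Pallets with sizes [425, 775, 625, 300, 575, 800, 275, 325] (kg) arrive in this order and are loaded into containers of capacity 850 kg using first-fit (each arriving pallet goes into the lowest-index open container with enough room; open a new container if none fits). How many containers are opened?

6

  425 → container 1 (new)  [load 425/850]
  775 → container 2 (new)  [load 775/850]
  625 → container 3 (new)  [load 625/850]
  300 → container 1  [load 725/850]
  575 → container 4 (new)  [load 575/850]
  800 → container 5 (new)  [load 800/850]
  275 → container 4  [load 850/850]
  325 → container 6 (new)  [load 325/850]
6 containers opened.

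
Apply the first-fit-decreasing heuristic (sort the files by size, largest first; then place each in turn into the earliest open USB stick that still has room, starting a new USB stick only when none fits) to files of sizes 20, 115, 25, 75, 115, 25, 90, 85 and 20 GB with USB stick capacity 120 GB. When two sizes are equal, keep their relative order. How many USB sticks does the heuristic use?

Sorted descending: 115, 115, 90, 85, 75, 25, 25, 20, 20.
  115 → USB stick 1 (new)  [load 115/120]
  115 → USB stick 2 (new)  [load 115/120]
  90 → USB stick 3 (new)  [load 90/120]
  85 → USB stick 4 (new)  [load 85/120]
  75 → USB stick 5 (new)  [load 75/120]
  25 → USB stick 3  [load 115/120]
  25 → USB stick 4  [load 110/120]
  20 → USB stick 5  [load 95/120]
  20 → USB stick 5  [load 115/120]
5 USB sticks opened.

5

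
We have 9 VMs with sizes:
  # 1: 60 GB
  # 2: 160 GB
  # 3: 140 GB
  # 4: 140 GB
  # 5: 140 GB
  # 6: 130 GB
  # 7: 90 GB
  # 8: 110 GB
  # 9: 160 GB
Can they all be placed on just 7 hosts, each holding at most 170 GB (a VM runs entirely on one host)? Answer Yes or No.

No

Total = 1130 GB; ⌈1130/170⌉ = 7.
8 VMs each exceed half the capacity and cannot share a host, forcing at least 8 hosts.
At least 8 hosts are required, but only 7 are allowed.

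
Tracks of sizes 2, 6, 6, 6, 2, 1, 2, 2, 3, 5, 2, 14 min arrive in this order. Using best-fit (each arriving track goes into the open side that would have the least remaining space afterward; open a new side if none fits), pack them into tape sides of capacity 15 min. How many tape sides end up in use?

4

  2 → side 1 (new)  [load 2/15]
  6 → side 1  [load 8/15]
  6 → side 1  [load 14/15]
  6 → side 2 (new)  [load 6/15]
  2 → side 2  [load 8/15]
  1 → side 1  [load 15/15]
  2 → side 2  [load 10/15]
  2 → side 2  [load 12/15]
  3 → side 2  [load 15/15]
  5 → side 3 (new)  [load 5/15]
  2 → side 3  [load 7/15]
  14 → side 4 (new)  [load 14/15]
4 tape sides opened.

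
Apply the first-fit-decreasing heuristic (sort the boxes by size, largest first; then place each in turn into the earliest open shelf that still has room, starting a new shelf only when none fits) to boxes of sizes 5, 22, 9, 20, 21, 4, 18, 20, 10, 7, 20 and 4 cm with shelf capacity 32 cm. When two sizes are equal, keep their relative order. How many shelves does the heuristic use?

Sorted descending: 22, 21, 20, 20, 20, 18, 10, 9, 7, 5, 4, 4.
  22 → shelf 1 (new)  [load 22/32]
  21 → shelf 2 (new)  [load 21/32]
  20 → shelf 3 (new)  [load 20/32]
  20 → shelf 4 (new)  [load 20/32]
  20 → shelf 5 (new)  [load 20/32]
  18 → shelf 6 (new)  [load 18/32]
  10 → shelf 1  [load 32/32]
  9 → shelf 2  [load 30/32]
  7 → shelf 3  [load 27/32]
  5 → shelf 3  [load 32/32]
  4 → shelf 4  [load 24/32]
  4 → shelf 4  [load 28/32]
6 shelves opened.

6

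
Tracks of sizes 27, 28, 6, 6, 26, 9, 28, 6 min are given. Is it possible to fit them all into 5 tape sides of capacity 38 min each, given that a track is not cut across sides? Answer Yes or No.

Yes

A valid assignment using 4 tape sides:
  side 1: 28 + 9 = 37
  side 2: 28 + 6 = 34
  side 3: 27 + 6 = 33
  side 4: 26 + 6 = 32
That uses only 4 ≤ 5, so 5 tape sides are enough.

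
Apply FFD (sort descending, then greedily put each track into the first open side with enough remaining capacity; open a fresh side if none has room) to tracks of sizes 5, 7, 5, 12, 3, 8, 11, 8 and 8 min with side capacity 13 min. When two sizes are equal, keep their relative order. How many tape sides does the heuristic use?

6

Sorted descending: 12, 11, 8, 8, 8, 7, 5, 5, 3.
  12 → side 1 (new)  [load 12/13]
  11 → side 2 (new)  [load 11/13]
  8 → side 3 (new)  [load 8/13]
  8 → side 4 (new)  [load 8/13]
  8 → side 5 (new)  [load 8/13]
  7 → side 6 (new)  [load 7/13]
  5 → side 3  [load 13/13]
  5 → side 4  [load 13/13]
  3 → side 5  [load 11/13]
6 tape sides opened.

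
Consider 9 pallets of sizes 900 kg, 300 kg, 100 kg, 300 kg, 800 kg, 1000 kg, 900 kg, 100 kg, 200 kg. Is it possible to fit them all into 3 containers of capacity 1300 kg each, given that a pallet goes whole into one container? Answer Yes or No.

No

Total = 4600 kg; ⌈4600/1300⌉ = 4.
At least 4 containers are required, but only 3 are allowed.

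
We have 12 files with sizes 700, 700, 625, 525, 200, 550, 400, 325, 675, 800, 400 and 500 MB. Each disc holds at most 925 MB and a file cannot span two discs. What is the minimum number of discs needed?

8

Total = 800 + 700 + 700 + 675 + 625 + 550 + 525 + 500 + 400 + 400 + 325 + 200 = 6400 MB.
Lower bound: ⌈6400/925⌉ = 7 discs.
Also, 8 files each exceed 925/2 MB, and no two of those can share a disc, so at least 8 discs are needed.
A packing using 8 discs:
  disc 1: 800 = 800
  disc 2: 700 + 200 = 900
  disc 3: 700 = 700
  disc 4: 675 = 675
  disc 5: 625 = 625
  disc 6: 550 + 325 = 875
  disc 7: 525 + 400 = 925
  disc 8: 500 + 400 = 900
This matches the lower bound, so 8 is optimal.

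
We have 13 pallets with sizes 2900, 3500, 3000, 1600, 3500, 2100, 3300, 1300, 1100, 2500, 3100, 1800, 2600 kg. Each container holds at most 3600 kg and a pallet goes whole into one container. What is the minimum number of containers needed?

10

Total = 3500 + 3500 + 3300 + 3100 + 3000 + 2900 + 2600 + 2500 + 2100 + 1800 + 1600 + 1300 + 1100 = 32300 kg.
Lower bound: ⌈32300/3600⌉ = 9 containers.
A packing using 10 containers:
  container 1: 3500 = 3500
  container 2: 3500 = 3500
  container 3: 3300 = 3300
  container 4: 3100 = 3100
  container 5: 3000 = 3000
  container 6: 2900 = 2900
  container 7: 2600 = 2600
  container 8: 2500 + 1100 = 3600
  container 9: 2100 + 1300 = 3400
  container 10: 1800 + 1600 = 3400
No arrangement into 9 containers stays within capacity, so 10 is optimal.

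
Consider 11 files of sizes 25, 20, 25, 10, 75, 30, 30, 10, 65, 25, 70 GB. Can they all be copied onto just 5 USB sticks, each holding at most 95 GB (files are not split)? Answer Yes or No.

Yes

A valid assignment using 5 USB sticks:
  USB stick 1: 75 + 20 = 95
  USB stick 2: 70 + 25 = 95
  USB stick 3: 65 + 30 = 95
  USB stick 4: 30 + 25 + 25 + 10 = 90
  USB stick 5: 10 = 10
Every load is within 95 GB, so 5 USB sticks suffice.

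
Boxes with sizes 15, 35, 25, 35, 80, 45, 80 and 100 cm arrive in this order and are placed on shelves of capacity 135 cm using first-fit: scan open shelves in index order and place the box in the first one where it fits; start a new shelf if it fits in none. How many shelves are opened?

4

  15 → shelf 1 (new)  [load 15/135]
  35 → shelf 1  [load 50/135]
  25 → shelf 1  [load 75/135]
  35 → shelf 1  [load 110/135]
  80 → shelf 2 (new)  [load 80/135]
  45 → shelf 2  [load 125/135]
  80 → shelf 3 (new)  [load 80/135]
  100 → shelf 4 (new)  [load 100/135]
4 shelves opened.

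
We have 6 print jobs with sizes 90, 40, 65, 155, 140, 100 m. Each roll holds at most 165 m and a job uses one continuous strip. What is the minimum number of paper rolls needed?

Total = 155 + 140 + 100 + 90 + 65 + 40 = 590 m.
Lower bound: ⌈590/165⌉ = 4 paper rolls.
A packing using 4 paper rolls:
  roll 1: 155 = 155
  roll 2: 140 = 140
  roll 3: 100 + 65 = 165
  roll 4: 90 + 40 = 130
This matches the lower bound, so 4 is optimal.

4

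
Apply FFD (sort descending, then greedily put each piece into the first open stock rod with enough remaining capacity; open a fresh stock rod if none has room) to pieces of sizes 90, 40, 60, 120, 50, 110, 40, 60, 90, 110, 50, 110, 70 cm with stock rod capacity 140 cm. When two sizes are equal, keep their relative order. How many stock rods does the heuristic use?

8

Sorted descending: 120, 110, 110, 110, 90, 90, 70, 60, 60, 50, 50, 40, 40.
  120 → stock rod 1 (new)  [load 120/140]
  110 → stock rod 2 (new)  [load 110/140]
  110 → stock rod 3 (new)  [load 110/140]
  110 → stock rod 4 (new)  [load 110/140]
  90 → stock rod 5 (new)  [load 90/140]
  90 → stock rod 6 (new)  [load 90/140]
  70 → stock rod 7 (new)  [load 70/140]
  60 → stock rod 7  [load 130/140]
  60 → stock rod 8 (new)  [load 60/140]
  50 → stock rod 5  [load 140/140]
  50 → stock rod 6  [load 140/140]
  40 → stock rod 8  [load 100/140]
  40 → stock rod 8  [load 140/140]
8 stock rods opened.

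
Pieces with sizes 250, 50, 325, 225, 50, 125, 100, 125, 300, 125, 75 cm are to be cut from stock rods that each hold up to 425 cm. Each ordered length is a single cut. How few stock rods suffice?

5

Total = 325 + 300 + 250 + 225 + 125 + 125 + 125 + 100 + 75 + 50 + 50 = 1750 cm.
Lower bound: ⌈1750/425⌉ = 5 stock rods.
A packing using 5 stock rods:
  stock rod 1: 325 + 100 = 425
  stock rod 2: 300 + 125 = 425
  stock rod 3: 250 + 125 + 50 = 425
  stock rod 4: 225 + 125 + 75 = 425
  stock rod 5: 50 = 50
This matches the lower bound, so 5 is optimal.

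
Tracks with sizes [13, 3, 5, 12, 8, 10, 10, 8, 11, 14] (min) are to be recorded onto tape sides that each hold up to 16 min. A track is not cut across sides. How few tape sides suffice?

Total = 14 + 13 + 12 + 11 + 10 + 10 + 8 + 8 + 5 + 3 = 94 min.
Lower bound: ⌈94/16⌉ = 6 tape sides.
A packing using 7 tape sides:
  side 1: 14 = 14
  side 2: 13 + 3 = 16
  side 3: 12 = 12
  side 4: 11 + 5 = 16
  side 5: 10 = 10
  side 6: 10 = 10
  side 7: 8 + 8 = 16
No arrangement into 6 tape sides stays within capacity, so 7 is optimal.

7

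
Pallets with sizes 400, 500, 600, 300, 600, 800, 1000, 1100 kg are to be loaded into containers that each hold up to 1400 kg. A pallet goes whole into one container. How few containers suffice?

4

Total = 1100 + 1000 + 800 + 600 + 600 + 500 + 400 + 300 = 5300 kg.
Lower bound: ⌈5300/1400⌉ = 4 containers.
A packing using 4 containers:
  container 1: 1100 + 300 = 1400
  container 2: 1000 + 400 = 1400
  container 3: 800 + 600 = 1400
  container 4: 600 + 500 = 1100
This matches the lower bound, so 4 is optimal.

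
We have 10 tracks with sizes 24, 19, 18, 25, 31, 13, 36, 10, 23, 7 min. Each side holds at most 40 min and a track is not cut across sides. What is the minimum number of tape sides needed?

Total = 36 + 31 + 25 + 24 + 23 + 19 + 18 + 13 + 10 + 7 = 206 min.
Lower bound: ⌈206/40⌉ = 6 tape sides.
A packing using 6 tape sides:
  side 1: 36 = 36
  side 2: 31 + 7 = 38
  side 3: 25 + 13 = 38
  side 4: 24 + 10 = 34
  side 5: 23 = 23
  side 6: 19 + 18 = 37
This matches the lower bound, so 6 is optimal.

6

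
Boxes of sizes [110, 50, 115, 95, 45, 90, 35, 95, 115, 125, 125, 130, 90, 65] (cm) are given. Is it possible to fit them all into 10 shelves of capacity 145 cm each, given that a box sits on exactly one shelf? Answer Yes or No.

Total = 1285 cm; ⌈1285/145⌉ = 9.
10 boxes each exceed half the capacity and cannot share a shelf, forcing at least 10 shelves.
The bound of 10 does not rule out 10, but exhaustive search shows no assignment into 10 shelves of capacity 145 cm exists — the minimum is 11.

No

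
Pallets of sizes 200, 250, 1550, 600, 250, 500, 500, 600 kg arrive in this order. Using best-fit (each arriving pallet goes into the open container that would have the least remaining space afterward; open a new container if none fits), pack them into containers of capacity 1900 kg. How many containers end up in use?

  200 → container 1 (new)  [load 200/1900]
  250 → container 1  [load 450/1900]
  1550 → container 2 (new)  [load 1550/1900]
  600 → container 1  [load 1050/1900]
  250 → container 2  [load 1800/1900]
  500 → container 1  [load 1550/1900]
  500 → container 3 (new)  [load 500/1900]
  600 → container 3  [load 1100/1900]
3 containers opened.

3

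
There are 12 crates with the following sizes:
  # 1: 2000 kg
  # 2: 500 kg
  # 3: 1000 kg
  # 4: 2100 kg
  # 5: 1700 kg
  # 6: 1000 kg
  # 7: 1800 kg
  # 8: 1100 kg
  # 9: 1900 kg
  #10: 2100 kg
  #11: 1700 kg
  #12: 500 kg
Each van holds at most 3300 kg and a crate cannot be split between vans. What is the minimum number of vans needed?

7

Total = 2100 + 2100 + 2000 + 1900 + 1800 + 1700 + 1700 + 1100 + 1000 + 1000 + 500 + 500 = 17400 kg.
Lower bound: ⌈17400/3300⌉ = 6 vans.
Also, 7 crates each exceed 1650 kg, and no two of those can share a van, so at least 7 vans are needed.
A packing using 7 vans:
  van 1: 2100 + 1100 = 3200
  van 2: 2100 + 1000 = 3100
  van 3: 2000 + 1000 = 3000
  van 4: 1900 + 500 + 500 = 2900
  van 5: 1800 = 1800
  van 6: 1700 = 1700
  van 7: 1700 = 1700
This matches the lower bound, so 7 is optimal.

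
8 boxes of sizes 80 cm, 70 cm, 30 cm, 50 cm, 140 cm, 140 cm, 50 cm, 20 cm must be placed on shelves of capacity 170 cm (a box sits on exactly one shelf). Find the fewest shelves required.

Total = 140 + 140 + 80 + 70 + 50 + 50 + 30 + 20 = 580 cm.
Lower bound: ⌈580/170⌉ = 4 shelves.
A packing using 4 shelves:
  shelf 1: 140 + 30 = 170
  shelf 2: 140 + 20 = 160
  shelf 3: 80 + 70 = 150
  shelf 4: 50 + 50 = 100
This matches the lower bound, so 4 is optimal.

4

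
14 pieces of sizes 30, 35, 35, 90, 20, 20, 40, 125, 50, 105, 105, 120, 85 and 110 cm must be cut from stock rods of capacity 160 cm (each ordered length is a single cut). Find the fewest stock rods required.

Total = 125 + 120 + 110 + 105 + 105 + 90 + 85 + 50 + 40 + 35 + 35 + 30 + 20 + 20 = 970 cm.
Lower bound: ⌈970/160⌉ = 7 stock rods.
A packing using 7 stock rods:
  stock rod 1: 125 + 35 = 160
  stock rod 2: 120 + 40 = 160
  stock rod 3: 110 + 50 = 160
  stock rod 4: 105 + 35 + 20 = 160
  stock rod 5: 105 + 30 + 20 = 155
  stock rod 6: 90 = 90
  stock rod 7: 85 = 85
This matches the lower bound, so 7 is optimal.

7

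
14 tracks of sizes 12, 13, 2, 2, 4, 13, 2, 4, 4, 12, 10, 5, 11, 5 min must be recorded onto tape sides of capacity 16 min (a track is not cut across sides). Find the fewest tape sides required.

7

Total = 13 + 13 + 12 + 12 + 11 + 10 + 5 + 5 + 4 + 4 + 4 + 2 + 2 + 2 = 99 min.
Lower bound: ⌈99/16⌉ = 7 tape sides.
A packing using 7 tape sides:
  side 1: 13 + 2 = 15
  side 2: 13 + 2 = 15
  side 3: 12 + 4 = 16
  side 4: 12 + 4 = 16
  side 5: 11 + 5 = 16
  side 6: 10 + 5 = 15
  side 7: 4 + 2 = 6
This matches the lower bound, so 7 is optimal.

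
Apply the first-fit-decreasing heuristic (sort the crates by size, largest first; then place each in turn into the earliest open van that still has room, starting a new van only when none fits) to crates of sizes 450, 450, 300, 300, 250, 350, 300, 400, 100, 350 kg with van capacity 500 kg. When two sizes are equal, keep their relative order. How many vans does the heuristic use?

9

Sorted descending: 450, 450, 400, 350, 350, 300, 300, 300, 250, 100.
  450 → van 1 (new)  [load 450/500]
  450 → van 2 (new)  [load 450/500]
  400 → van 3 (new)  [load 400/500]
  350 → van 4 (new)  [load 350/500]
  350 → van 5 (new)  [load 350/500]
  300 → van 6 (new)  [load 300/500]
  300 → van 7 (new)  [load 300/500]
  300 → van 8 (new)  [load 300/500]
  250 → van 9 (new)  [load 250/500]
  100 → van 3  [load 500/500]
9 vans opened.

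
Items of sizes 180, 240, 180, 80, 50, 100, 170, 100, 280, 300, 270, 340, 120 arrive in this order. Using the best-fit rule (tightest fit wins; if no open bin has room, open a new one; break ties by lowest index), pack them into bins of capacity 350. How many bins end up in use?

8

  180 → bin 1 (new)  [load 180/350]
  240 → bin 2 (new)  [load 240/350]
  180 → bin 3 (new)  [load 180/350]
  80 → bin 2  [load 320/350]
  50 → bin 1  [load 230/350]
  100 → bin 1  [load 330/350]
  170 → bin 3  [load 350/350]
  100 → bin 4 (new)  [load 100/350]
  280 → bin 5 (new)  [load 280/350]
  300 → bin 6 (new)  [load 300/350]
  270 → bin 7 (new)  [load 270/350]
  340 → bin 8 (new)  [load 340/350]
  120 → bin 4  [load 220/350]
8 bins opened.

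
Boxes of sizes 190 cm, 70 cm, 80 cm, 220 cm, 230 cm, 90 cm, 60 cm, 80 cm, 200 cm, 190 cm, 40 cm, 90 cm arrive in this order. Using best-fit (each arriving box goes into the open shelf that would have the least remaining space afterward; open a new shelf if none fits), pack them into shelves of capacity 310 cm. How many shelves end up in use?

6

  190 → shelf 1 (new)  [load 190/310]
  70 → shelf 1  [load 260/310]
  80 → shelf 2 (new)  [load 80/310]
  220 → shelf 2  [load 300/310]
  230 → shelf 3 (new)  [load 230/310]
  90 → shelf 4 (new)  [load 90/310]
  60 → shelf 3  [load 290/310]
  80 → shelf 4  [load 170/310]
  200 → shelf 5 (new)  [load 200/310]
  190 → shelf 6 (new)  [load 190/310]
  40 → shelf 1  [load 300/310]
  90 → shelf 5  [load 290/310]
6 shelves opened.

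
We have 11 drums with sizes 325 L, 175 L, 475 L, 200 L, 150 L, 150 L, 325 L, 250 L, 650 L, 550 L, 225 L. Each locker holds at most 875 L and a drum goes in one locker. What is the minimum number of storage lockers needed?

Total = 650 + 550 + 475 + 325 + 325 + 250 + 225 + 200 + 175 + 150 + 150 = 3475 L.
Lower bound: ⌈3475/875⌉ = 4 storage lockers.
A packing using 4 storage lockers:
  locker 1: 650 + 225 = 875
  locker 2: 550 + 325 = 875
  locker 3: 475 + 250 + 150 = 875
  locker 4: 325 + 200 + 175 + 150 = 850
This matches the lower bound, so 4 is optimal.

4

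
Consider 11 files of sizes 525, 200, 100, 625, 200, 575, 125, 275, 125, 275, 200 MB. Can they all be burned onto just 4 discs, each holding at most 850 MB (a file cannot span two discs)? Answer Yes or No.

A valid assignment using 4 discs:
  disc 1: 625 + 200 = 825
  disc 2: 575 + 275 = 850
  disc 3: 525 + 275 = 800
  disc 4: 200 + 200 + 125 + 125 + 100 = 750
Every load is within 850 MB, so 4 discs suffice.

Yes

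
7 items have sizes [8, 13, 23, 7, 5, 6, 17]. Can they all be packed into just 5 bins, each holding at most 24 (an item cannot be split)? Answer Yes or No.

A valid assignment using 4 bins:
  bin 1: 23 = 23
  bin 2: 17 + 7 = 24
  bin 3: 13 + 8 = 21
  bin 4: 6 + 5 = 11
That uses only 4 ≤ 5, so 5 bins are enough.

Yes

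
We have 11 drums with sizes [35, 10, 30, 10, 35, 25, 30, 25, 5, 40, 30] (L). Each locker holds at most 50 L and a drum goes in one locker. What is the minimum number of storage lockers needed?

Total = 40 + 35 + 35 + 30 + 30 + 30 + 25 + 25 + 10 + 10 + 5 = 275 L.
Lower bound: ⌈275/50⌉ = 6 storage lockers.
A packing using 7 storage lockers:
  locker 1: 40 + 10 = 50
  locker 2: 35 + 10 + 5 = 50
  locker 3: 35 = 35
  locker 4: 30 = 30
  locker 5: 30 = 30
  locker 6: 30 = 30
  locker 7: 25 + 25 = 50
No arrangement into 6 storage lockers stays within capacity, so 7 is optimal.

7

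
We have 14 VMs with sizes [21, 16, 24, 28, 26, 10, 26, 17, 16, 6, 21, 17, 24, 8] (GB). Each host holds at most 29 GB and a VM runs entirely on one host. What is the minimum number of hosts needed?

11

Total = 28 + 26 + 26 + 24 + 24 + 21 + 21 + 17 + 17 + 16 + 16 + 10 + 8 + 6 = 260 GB.
Lower bound: ⌈260/29⌉ = 9 hosts.
Also, 11 VMs each exceed 29/2 GB, and no two of those can share a host, so at least 11 hosts are needed.
A packing using 11 hosts:
  host 1: 28 = 28
  host 2: 26 = 26
  host 3: 26 = 26
  host 4: 24 = 24
  host 5: 24 = 24
  host 6: 21 + 8 = 29
  host 7: 21 + 6 = 27
  host 8: 17 + 10 = 27
  host 9: 17 = 17
  host 10: 16 = 16
  host 11: 16 = 16
This matches the lower bound, so 11 is optimal.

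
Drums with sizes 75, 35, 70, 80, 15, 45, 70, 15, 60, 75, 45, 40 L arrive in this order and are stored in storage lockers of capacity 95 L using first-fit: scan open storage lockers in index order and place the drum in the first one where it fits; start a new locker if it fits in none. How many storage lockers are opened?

8

  75 → locker 1 (new)  [load 75/95]
  35 → locker 2 (new)  [load 35/95]
  70 → locker 3 (new)  [load 70/95]
  80 → locker 4 (new)  [load 80/95]
  15 → locker 1  [load 90/95]
  45 → locker 2  [load 80/95]
  70 → locker 5 (new)  [load 70/95]
  15 → locker 2  [load 95/95]
  60 → locker 6 (new)  [load 60/95]
  75 → locker 7 (new)  [load 75/95]
  45 → locker 8 (new)  [load 45/95]
  40 → locker 8  [load 85/95]
8 storage lockers opened.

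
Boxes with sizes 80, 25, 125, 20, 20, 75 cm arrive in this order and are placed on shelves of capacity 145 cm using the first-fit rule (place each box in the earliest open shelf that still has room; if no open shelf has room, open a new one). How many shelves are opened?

3

  80 → shelf 1 (new)  [load 80/145]
  25 → shelf 1  [load 105/145]
  125 → shelf 2 (new)  [load 125/145]
  20 → shelf 1  [load 125/145]
  20 → shelf 1  [load 145/145]
  75 → shelf 3 (new)  [load 75/145]
3 shelves opened.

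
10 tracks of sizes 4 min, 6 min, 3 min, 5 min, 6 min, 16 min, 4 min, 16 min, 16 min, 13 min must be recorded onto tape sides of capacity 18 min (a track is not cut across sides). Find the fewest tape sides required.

6

Total = 16 + 16 + 16 + 13 + 6 + 6 + 5 + 4 + 4 + 3 = 89 min.
Lower bound: ⌈89/18⌉ = 5 tape sides.
A packing using 6 tape sides:
  side 1: 16 = 16
  side 2: 16 = 16
  side 3: 16 = 16
  side 4: 13 + 5 = 18
  side 5: 6 + 6 + 4 = 16
  side 6: 4 + 3 = 7
No arrangement into 5 tape sides stays within capacity, so 6 is optimal.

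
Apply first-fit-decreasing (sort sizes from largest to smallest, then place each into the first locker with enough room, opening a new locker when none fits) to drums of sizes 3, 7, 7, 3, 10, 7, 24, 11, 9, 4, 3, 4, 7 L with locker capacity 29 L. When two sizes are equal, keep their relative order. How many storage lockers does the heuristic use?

Sorted descending: 24, 11, 10, 9, 7, 7, 7, 7, 4, 4, 3, 3, 3.
  24 → locker 1 (new)  [load 24/29]
  11 → locker 2 (new)  [load 11/29]
  10 → locker 2  [load 21/29]
  9 → locker 3 (new)  [load 9/29]
  7 → locker 2  [load 28/29]
  7 → locker 3  [load 16/29]
  7 → locker 3  [load 23/29]
  7 → locker 4 (new)  [load 7/29]
  4 → locker 1  [load 28/29]
  4 → locker 3  [load 27/29]
  3 → locker 4  [load 10/29]
  3 → locker 4  [load 13/29]
  3 → locker 4  [load 16/29]
4 storage lockers opened.

4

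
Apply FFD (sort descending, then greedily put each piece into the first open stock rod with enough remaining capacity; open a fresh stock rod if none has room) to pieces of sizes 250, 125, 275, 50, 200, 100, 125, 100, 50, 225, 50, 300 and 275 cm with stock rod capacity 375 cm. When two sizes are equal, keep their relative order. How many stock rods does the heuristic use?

Sorted descending: 300, 275, 275, 250, 225, 200, 125, 125, 100, 100, 50, 50, 50.
  300 → stock rod 1 (new)  [load 300/375]
  275 → stock rod 2 (new)  [load 275/375]
  275 → stock rod 3 (new)  [load 275/375]
  250 → stock rod 4 (new)  [load 250/375]
  225 → stock rod 5 (new)  [load 225/375]
  200 → stock rod 6 (new)  [load 200/375]
  125 → stock rod 4  [load 375/375]
  125 → stock rod 5  [load 350/375]
  100 → stock rod 2  [load 375/375]
  100 → stock rod 3  [load 375/375]
  50 → stock rod 1  [load 350/375]
  50 → stock rod 6  [load 250/375]
  50 → stock rod 6  [load 300/375]
6 stock rods opened.

6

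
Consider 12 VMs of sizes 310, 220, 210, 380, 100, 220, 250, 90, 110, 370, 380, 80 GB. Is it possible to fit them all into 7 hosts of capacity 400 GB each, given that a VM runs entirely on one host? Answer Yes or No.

Total = 2720 GB; ⌈2720/400⌉ = 7.
8 VMs each exceed half the capacity and cannot share a host, forcing at least 8 hosts.
At least 8 hosts are required, but only 7 are allowed.

No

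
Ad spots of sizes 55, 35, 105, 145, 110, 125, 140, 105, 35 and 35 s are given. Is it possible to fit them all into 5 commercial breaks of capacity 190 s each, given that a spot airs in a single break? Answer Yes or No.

Total = 890 s; ⌈890/190⌉ = 5.
6 ad spots each exceed half the capacity and cannot share a break, forcing at least 6 commercial breaks.
At least 6 commercial breaks are required, but only 5 are allowed.

No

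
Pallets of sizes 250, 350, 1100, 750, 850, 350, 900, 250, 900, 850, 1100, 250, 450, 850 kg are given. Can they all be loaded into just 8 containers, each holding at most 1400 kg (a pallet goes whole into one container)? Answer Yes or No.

Yes

A valid assignment using 8 containers:
  container 1: 1100 + 250 = 1350
  container 2: 1100 + 250 = 1350
  container 3: 900 + 450 = 1350
  container 4: 900 + 350 = 1250
  container 5: 850 + 350 = 1200
  container 6: 850 + 250 = 1100
  container 7: 850 = 850
  container 8: 750 = 750
Every load is within 1400 kg, so 8 containers suffice.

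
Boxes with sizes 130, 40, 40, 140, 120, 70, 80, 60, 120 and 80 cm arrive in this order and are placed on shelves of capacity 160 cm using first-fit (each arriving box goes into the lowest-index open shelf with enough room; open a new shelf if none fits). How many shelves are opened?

  130 → shelf 1 (new)  [load 130/160]
  40 → shelf 2 (new)  [load 40/160]
  40 → shelf 2  [load 80/160]
  140 → shelf 3 (new)  [load 140/160]
  120 → shelf 4 (new)  [load 120/160]
  70 → shelf 2  [load 150/160]
  80 → shelf 5 (new)  [load 80/160]
  60 → shelf 5  [load 140/160]
  120 → shelf 6 (new)  [load 120/160]
  80 → shelf 7 (new)  [load 80/160]
7 shelves opened.

7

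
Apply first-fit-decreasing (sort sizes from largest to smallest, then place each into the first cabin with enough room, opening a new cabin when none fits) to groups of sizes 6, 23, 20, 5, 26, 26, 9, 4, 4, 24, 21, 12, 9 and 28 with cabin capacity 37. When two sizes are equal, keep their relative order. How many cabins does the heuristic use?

7

Sorted descending: 28, 26, 26, 24, 23, 21, 20, 12, 9, 9, 6, 5, 4, 4.
  28 → cabin 1 (new)  [load 28/37]
  26 → cabin 2 (new)  [load 26/37]
  26 → cabin 3 (new)  [load 26/37]
  24 → cabin 4 (new)  [load 24/37]
  23 → cabin 5 (new)  [load 23/37]
  21 → cabin 6 (new)  [load 21/37]
  20 → cabin 7 (new)  [load 20/37]
  12 → cabin 4  [load 36/37]
  9 → cabin 1  [load 37/37]
  9 → cabin 2  [load 35/37]
  6 → cabin 3  [load 32/37]
  5 → cabin 3  [load 37/37]
  4 → cabin 5  [load 27/37]
  4 → cabin 5  [load 31/37]
7 cabins opened.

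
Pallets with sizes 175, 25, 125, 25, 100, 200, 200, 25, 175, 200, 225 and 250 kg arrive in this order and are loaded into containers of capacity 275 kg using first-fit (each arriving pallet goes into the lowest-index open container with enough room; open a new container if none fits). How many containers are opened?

8

  175 → container 1 (new)  [load 175/275]
  25 → container 1  [load 200/275]
  125 → container 2 (new)  [load 125/275]
  25 → container 1  [load 225/275]
  100 → container 2  [load 225/275]
  200 → container 3 (new)  [load 200/275]
  200 → container 4 (new)  [load 200/275]
  25 → container 1  [load 250/275]
  175 → container 5 (new)  [load 175/275]
  200 → container 6 (new)  [load 200/275]
  225 → container 7 (new)  [load 225/275]
  250 → container 8 (new)  [load 250/275]
8 containers opened.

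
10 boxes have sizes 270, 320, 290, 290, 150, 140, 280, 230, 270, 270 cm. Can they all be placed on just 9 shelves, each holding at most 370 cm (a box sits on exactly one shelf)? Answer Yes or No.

A valid assignment using 9 shelves:
  shelf 1: 320 = 320
  shelf 2: 290 = 290
  shelf 3: 290 = 290
  shelf 4: 280 = 280
  shelf 5: 270 = 270
  shelf 6: 270 = 270
  shelf 7: 270 = 270
  shelf 8: 230 + 140 = 370
  shelf 9: 150 = 150
Every load is within 370 cm, so 9 shelves suffice.

Yes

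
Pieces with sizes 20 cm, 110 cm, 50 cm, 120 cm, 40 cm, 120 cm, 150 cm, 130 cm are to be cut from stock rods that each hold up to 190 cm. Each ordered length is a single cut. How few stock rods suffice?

5

Total = 150 + 130 + 120 + 120 + 110 + 50 + 40 + 20 = 740 cm.
Lower bound: ⌈740/190⌉ = 4 stock rods.
Also, 5 pieces each exceed 95 cm, and no two of those can share a stock rod, so at least 5 stock rods are needed.
A packing using 5 stock rods:
  stock rod 1: 150 + 40 = 190
  stock rod 2: 130 + 50 = 180
  stock rod 3: 120 + 20 = 140
  stock rod 4: 120 = 120
  stock rod 5: 110 = 110
This matches the lower bound, so 5 is optimal.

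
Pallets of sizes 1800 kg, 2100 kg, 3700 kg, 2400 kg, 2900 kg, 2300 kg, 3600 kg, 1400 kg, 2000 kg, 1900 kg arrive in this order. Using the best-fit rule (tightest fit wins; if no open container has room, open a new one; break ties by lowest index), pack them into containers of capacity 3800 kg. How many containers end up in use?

8

  1800 → container 1 (new)  [load 1800/3800]
  2100 → container 2 (new)  [load 2100/3800]
  3700 → container 3 (new)  [load 3700/3800]
  2400 → container 4 (new)  [load 2400/3800]
  2900 → container 5 (new)  [load 2900/3800]
  2300 → container 6 (new)  [load 2300/3800]
  3600 → container 7 (new)  [load 3600/3800]
  1400 → container 4  [load 3800/3800]
  2000 → container 1  [load 3800/3800]
  1900 → container 8 (new)  [load 1900/3800]
8 containers opened.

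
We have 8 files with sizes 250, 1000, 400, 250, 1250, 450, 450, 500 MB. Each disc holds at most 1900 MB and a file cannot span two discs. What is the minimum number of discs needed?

Total = 1250 + 1000 + 500 + 450 + 450 + 400 + 250 + 250 = 4550 MB.
Lower bound: ⌈4550/1900⌉ = 3 discs.
A packing using 3 discs:
  disc 1: 1250 + 500 = 1750
  disc 2: 1000 + 450 + 450 = 1900
  disc 3: 400 + 250 + 250 = 900
This matches the lower bound, so 3 is optimal.

3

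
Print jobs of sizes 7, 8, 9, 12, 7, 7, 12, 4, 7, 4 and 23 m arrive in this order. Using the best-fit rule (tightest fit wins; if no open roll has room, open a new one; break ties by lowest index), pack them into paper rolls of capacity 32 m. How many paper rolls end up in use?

  7 → roll 1 (new)  [load 7/32]
  8 → roll 1  [load 15/32]
  9 → roll 1  [load 24/32]
  12 → roll 2 (new)  [load 12/32]
  7 → roll 1  [load 31/32]
  7 → roll 2  [load 19/32]
  12 → roll 2  [load 31/32]
  4 → roll 3 (new)  [load 4/32]
  7 → roll 3  [load 11/32]
  4 → roll 3  [load 15/32]
  23 → roll 4 (new)  [load 23/32]
4 paper rolls opened.

4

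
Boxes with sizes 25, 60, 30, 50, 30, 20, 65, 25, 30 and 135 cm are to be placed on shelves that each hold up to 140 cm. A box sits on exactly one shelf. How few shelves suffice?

Total = 135 + 65 + 60 + 50 + 30 + 30 + 30 + 25 + 25 + 20 = 470 cm.
Lower bound: ⌈470/140⌉ = 4 shelves.
A packing using 4 shelves:
  shelf 1: 135 = 135
  shelf 2: 65 + 60 = 125
  shelf 3: 50 + 30 + 30 + 30 = 140
  shelf 4: 25 + 25 + 20 = 70
This matches the lower bound, so 4 is optimal.

4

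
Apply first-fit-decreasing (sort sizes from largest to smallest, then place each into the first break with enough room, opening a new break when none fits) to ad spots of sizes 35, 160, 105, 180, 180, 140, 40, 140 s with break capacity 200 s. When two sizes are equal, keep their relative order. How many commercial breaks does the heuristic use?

6

Sorted descending: 180, 180, 160, 140, 140, 105, 40, 35.
  180 → break 1 (new)  [load 180/200]
  180 → break 2 (new)  [load 180/200]
  160 → break 3 (new)  [load 160/200]
  140 → break 4 (new)  [load 140/200]
  140 → break 5 (new)  [load 140/200]
  105 → break 6 (new)  [load 105/200]
  40 → break 3  [load 200/200]
  35 → break 4  [load 175/200]
6 commercial breaks opened.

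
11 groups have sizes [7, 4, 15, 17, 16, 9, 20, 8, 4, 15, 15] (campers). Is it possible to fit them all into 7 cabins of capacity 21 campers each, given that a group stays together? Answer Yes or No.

Total = 130 campers; ⌈130/21⌉ = 7.
The bound of 7 does not rule out 7, but exhaustive search shows no assignment into 7 cabins of capacity 21 campers exists — the minimum is 8.

No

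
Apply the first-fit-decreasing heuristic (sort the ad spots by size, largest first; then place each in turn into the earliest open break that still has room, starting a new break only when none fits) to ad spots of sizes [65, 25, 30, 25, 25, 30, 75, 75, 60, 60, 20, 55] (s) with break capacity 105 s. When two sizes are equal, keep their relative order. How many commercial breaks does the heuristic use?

Sorted descending: 75, 75, 65, 60, 60, 55, 30, 30, 25, 25, 25, 20.
  75 → break 1 (new)  [load 75/105]
  75 → break 2 (new)  [load 75/105]
  65 → break 3 (new)  [load 65/105]
  60 → break 4 (new)  [load 60/105]
  60 → break 5 (new)  [load 60/105]
  55 → break 6 (new)  [load 55/105]
  30 → break 1  [load 105/105]
  30 → break 2  [load 105/105]
  25 → break 3  [load 90/105]
  25 → break 4  [load 85/105]
  25 → break 5  [load 85/105]
  20 → break 4  [load 105/105]
6 commercial breaks opened.

6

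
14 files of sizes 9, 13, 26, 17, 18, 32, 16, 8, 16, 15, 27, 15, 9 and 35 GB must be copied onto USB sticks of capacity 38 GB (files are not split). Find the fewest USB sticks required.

Total = 35 + 32 + 27 + 26 + 18 + 17 + 16 + 16 + 15 + 15 + 13 + 9 + 9 + 8 = 256 GB.
Lower bound: ⌈256/38⌉ = 7 USB sticks.
A packing using 8 USB sticks:
  USB stick 1: 35 = 35
  USB stick 2: 32 = 32
  USB stick 3: 27 + 9 = 36
  USB stick 4: 26 + 9 = 35
  USB stick 5: 18 + 17 = 35
  USB stick 6: 16 + 16 = 32
  USB stick 7: 15 + 15 + 8 = 38
  USB stick 8: 13 = 13
No arrangement into 7 USB sticks stays within capacity, so 8 is optimal.

8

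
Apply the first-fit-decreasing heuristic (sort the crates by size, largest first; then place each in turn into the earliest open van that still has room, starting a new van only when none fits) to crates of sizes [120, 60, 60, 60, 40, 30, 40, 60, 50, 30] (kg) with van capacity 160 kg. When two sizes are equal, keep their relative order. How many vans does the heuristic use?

4

Sorted descending: 120, 60, 60, 60, 60, 50, 40, 40, 30, 30.
  120 → van 1 (new)  [load 120/160]
  60 → van 2 (new)  [load 60/160]
  60 → van 2  [load 120/160]
  60 → van 3 (new)  [load 60/160]
  60 → van 3  [load 120/160]
  50 → van 4 (new)  [load 50/160]
  40 → van 1  [load 160/160]
  40 → van 2  [load 160/160]
  30 → van 3  [load 150/160]
  30 → van 4  [load 80/160]
4 vans opened.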